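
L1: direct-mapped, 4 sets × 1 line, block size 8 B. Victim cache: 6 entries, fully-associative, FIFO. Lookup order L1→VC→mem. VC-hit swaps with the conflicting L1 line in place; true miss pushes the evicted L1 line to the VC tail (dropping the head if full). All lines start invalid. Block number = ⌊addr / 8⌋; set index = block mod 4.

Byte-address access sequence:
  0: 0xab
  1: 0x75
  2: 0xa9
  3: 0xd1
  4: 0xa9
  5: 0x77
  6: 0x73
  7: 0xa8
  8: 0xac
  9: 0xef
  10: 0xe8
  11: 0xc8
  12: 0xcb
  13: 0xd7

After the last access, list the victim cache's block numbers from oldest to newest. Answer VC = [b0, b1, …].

VC = [14, 21, 29]

0: 0xab (blk 21, set 1) → MISS  vc=[]
1: 0x75 (blk 14, set 2) → MISS  vc=[]
2: 0xa9 (blk 21, set 1) → L1-HIT  vc=[]
3: 0xd1 (blk 26, set 2) → MISS  vc=[14]
4: 0xa9 (blk 21, set 1) → L1-HIT  vc=[14]
5: 0x77 (blk 14, set 2) → VC-HIT  vc=[26]
6: 0x73 (blk 14, set 2) → L1-HIT  vc=[26]
7: 0xa8 (blk 21, set 1) → L1-HIT  vc=[26]
8: 0xac (blk 21, set 1) → L1-HIT  vc=[26]
9: 0xef (blk 29, set 1) → MISS  vc=[26, 21]
10: 0xe8 (blk 29, set 1) → L1-HIT  vc=[26, 21]
11: 0xc8 (blk 25, set 1) → MISS  vc=[26, 21, 29]
12: 0xcb (blk 25, set 1) → L1-HIT  vc=[26, 21, 29]
13: 0xd7 (blk 26, set 2) → VC-HIT  vc=[14, 21, 29]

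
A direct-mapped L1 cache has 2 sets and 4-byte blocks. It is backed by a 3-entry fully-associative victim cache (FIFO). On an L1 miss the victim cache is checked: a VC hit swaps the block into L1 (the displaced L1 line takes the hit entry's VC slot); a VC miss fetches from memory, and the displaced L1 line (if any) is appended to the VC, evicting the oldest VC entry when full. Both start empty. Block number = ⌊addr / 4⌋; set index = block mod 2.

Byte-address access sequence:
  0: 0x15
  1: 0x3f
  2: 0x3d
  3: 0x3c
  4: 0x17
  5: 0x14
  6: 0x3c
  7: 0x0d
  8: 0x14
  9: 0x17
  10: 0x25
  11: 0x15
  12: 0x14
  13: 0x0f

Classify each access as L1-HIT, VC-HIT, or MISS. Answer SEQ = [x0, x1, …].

SEQ = [MISS, MISS, L1-HIT, L1-HIT, VC-HIT, L1-HIT, VC-HIT, MISS, VC-HIT, L1-HIT, MISS, VC-HIT, L1-HIT, VC-HIT]

#0 0x15→b5/s1 MISS; vc=[]
#1 0x3f→b15/s1 MISS; vc=[5]
#2 0x3d→b15/s1 L1-HIT; vc=[5]
#3 0x3c→b15/s1 L1-HIT; vc=[5]
#4 0x17→b5/s1 VC-HIT; vc=[15]
#5 0x14→b5/s1 L1-HIT; vc=[15]
#6 0x3c→b15/s1 VC-HIT; vc=[5]
#7 0xd→b3/s1 MISS; vc=[5,15]
#8 0x14→b5/s1 VC-HIT; vc=[3,15]
#9 0x17→b5/s1 L1-HIT; vc=[3,15]
#10 0x25→b9/s1 MISS; vc=[3,15,5]
#11 0x15→b5/s1 VC-HIT; vc=[3,15,9]
#12 0x14→b5/s1 L1-HIT; vc=[3,15,9]
#13 0xf→b3/s1 VC-HIT; vc=[5,15,9]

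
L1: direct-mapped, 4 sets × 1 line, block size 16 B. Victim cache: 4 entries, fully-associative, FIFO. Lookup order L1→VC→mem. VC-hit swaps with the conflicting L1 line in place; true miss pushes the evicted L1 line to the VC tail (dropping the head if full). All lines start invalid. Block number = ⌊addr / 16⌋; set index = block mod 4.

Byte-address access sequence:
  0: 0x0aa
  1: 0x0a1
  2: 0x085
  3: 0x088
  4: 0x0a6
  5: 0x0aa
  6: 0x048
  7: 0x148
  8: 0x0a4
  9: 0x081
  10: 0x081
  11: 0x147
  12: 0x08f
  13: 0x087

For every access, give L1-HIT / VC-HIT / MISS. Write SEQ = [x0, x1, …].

SEQ = [MISS, L1-HIT, MISS, L1-HIT, L1-HIT, L1-HIT, MISS, MISS, L1-HIT, VC-HIT, L1-HIT, VC-HIT, VC-HIT, L1-HIT]

  [0] addr=0xaa blk=10 s=2: MISS | VC []
  [1] addr=0xa1 blk=10 s=2: L1-HIT | VC []
  [2] addr=0x85 blk=8 s=0: MISS | VC []
  [3] addr=0x88 blk=8 s=0: L1-HIT | VC []
  [4] addr=0xa6 blk=10 s=2: L1-HIT | VC []
  [5] addr=0xaa blk=10 s=2: L1-HIT | VC []
  [6] addr=0x48 blk=4 s=0: MISS | VC [8]
  [7] addr=0x148 blk=20 s=0: MISS | VC [8, 4]
  [8] addr=0xa4 blk=10 s=2: L1-HIT | VC [8, 4]
  [9] addr=0x81 blk=8 s=0: VC-HIT | VC [20, 4]
  [10] addr=0x81 blk=8 s=0: L1-HIT | VC [20, 4]
  [11] addr=0x147 blk=20 s=0: VC-HIT | VC [8, 4]
  [12] addr=0x8f blk=8 s=0: VC-HIT | VC [20, 4]
  [13] addr=0x87 blk=8 s=0: L1-HIT | VC [20, 4]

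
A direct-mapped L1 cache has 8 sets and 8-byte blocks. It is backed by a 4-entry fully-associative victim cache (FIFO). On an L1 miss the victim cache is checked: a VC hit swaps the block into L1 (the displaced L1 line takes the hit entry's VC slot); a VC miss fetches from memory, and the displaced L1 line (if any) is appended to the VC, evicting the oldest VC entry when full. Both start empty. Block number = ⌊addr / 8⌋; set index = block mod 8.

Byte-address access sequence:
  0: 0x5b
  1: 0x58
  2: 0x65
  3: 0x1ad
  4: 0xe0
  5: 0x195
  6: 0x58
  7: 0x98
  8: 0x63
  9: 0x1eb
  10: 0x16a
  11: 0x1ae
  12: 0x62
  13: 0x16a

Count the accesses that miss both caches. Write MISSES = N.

0: 0x5b (blk 11, set 3) → MISS  vc=[]
1: 0x58 (blk 11, set 3) → L1-HIT  vc=[]
2: 0x65 (blk 12, set 4) → MISS  vc=[]
3: 0x1ad (blk 53, set 5) → MISS  vc=[]
4: 0xe0 (blk 28, set 4) → MISS  vc=[12]
5: 0x195 (blk 50, set 2) → MISS  vc=[12]
6: 0x58 (blk 11, set 3) → L1-HIT  vc=[12]
7: 0x98 (blk 19, set 3) → MISS  vc=[12, 11]
8: 0x63 (blk 12, set 4) → VC-HIT  vc=[28, 11]
9: 0x1eb (blk 61, set 5) → MISS  vc=[28, 11, 53]
10: 0x16a (blk 45, set 5) → MISS  vc=[28, 11, 53, 61]
11: 0x1ae (blk 53, set 5) → VC-HIT  vc=[28, 11, 45, 61]
12: 0x62 (blk 12, set 4) → L1-HIT  vc=[28, 11, 45, 61]
13: 0x16a (blk 45, set 5) → VC-HIT  vc=[28, 11, 53, 61]

MISSES = 8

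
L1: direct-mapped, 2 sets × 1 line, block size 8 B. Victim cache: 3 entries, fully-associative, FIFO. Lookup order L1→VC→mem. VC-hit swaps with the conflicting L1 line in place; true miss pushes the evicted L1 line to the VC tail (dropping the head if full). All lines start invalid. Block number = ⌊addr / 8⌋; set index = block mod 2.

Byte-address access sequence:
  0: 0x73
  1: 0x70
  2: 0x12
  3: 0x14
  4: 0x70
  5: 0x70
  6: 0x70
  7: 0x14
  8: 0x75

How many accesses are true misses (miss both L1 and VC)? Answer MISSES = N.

0: 0x73 (blk 14, set 0) → MISS  vc=[]
1: 0x70 (blk 14, set 0) → L1-HIT  vc=[]
2: 0x12 (blk 2, set 0) → MISS  vc=[14]
3: 0x14 (blk 2, set 0) → L1-HIT  vc=[14]
4: 0x70 (blk 14, set 0) → VC-HIT  vc=[2]
5: 0x70 (blk 14, set 0) → L1-HIT  vc=[2]
6: 0x70 (blk 14, set 0) → L1-HIT  vc=[2]
7: 0x14 (blk 2, set 0) → VC-HIT  vc=[14]
8: 0x75 (blk 14, set 0) → VC-HIT  vc=[2]

MISSES = 2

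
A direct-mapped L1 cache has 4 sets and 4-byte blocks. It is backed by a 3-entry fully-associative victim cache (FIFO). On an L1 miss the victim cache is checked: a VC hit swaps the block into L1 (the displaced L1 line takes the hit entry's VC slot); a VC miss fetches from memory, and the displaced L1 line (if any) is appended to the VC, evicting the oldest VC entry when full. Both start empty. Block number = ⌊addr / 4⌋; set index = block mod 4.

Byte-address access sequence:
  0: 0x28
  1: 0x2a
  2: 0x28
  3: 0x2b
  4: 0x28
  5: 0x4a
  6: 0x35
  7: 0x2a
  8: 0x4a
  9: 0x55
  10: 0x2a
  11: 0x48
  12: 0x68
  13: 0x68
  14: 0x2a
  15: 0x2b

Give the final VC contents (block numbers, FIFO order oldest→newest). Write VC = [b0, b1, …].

VC = [26, 13, 18]

0: 0x28 (blk 10, set 2) → MISS  vc=[]
1: 0x2a (blk 10, set 2) → L1-HIT  vc=[]
2: 0x28 (blk 10, set 2) → L1-HIT  vc=[]
3: 0x2b (blk 10, set 2) → L1-HIT  vc=[]
4: 0x28 (blk 10, set 2) → L1-HIT  vc=[]
5: 0x4a (blk 18, set 2) → MISS  vc=[10]
6: 0x35 (blk 13, set 1) → MISS  vc=[10]
7: 0x2a (blk 10, set 2) → VC-HIT  vc=[18]
8: 0x4a (blk 18, set 2) → VC-HIT  vc=[10]
9: 0x55 (blk 21, set 1) → MISS  vc=[10, 13]
10: 0x2a (blk 10, set 2) → VC-HIT  vc=[18, 13]
11: 0x48 (blk 18, set 2) → VC-HIT  vc=[10, 13]
12: 0x68 (blk 26, set 2) → MISS  vc=[10, 13, 18]
13: 0x68 (blk 26, set 2) → L1-HIT  vc=[10, 13, 18]
14: 0x2a (blk 10, set 2) → VC-HIT  vc=[26, 13, 18]
15: 0x2b (blk 10, set 2) → L1-HIT  vc=[26, 13, 18]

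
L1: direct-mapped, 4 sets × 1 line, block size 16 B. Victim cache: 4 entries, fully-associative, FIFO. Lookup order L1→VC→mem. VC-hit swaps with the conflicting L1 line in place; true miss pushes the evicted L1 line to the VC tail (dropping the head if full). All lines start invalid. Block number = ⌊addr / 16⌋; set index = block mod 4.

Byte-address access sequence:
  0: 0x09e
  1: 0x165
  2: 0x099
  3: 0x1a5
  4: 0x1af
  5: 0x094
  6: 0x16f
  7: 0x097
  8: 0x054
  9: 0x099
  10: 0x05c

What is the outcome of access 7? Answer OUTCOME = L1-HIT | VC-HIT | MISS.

  [0] addr=0x9e blk=9 s=1: MISS | VC []
  [1] addr=0x165 blk=22 s=2: MISS | VC []
  [2] addr=0x99 blk=9 s=1: L1-HIT | VC []
  [3] addr=0x1a5 blk=26 s=2: MISS | VC [22]
  [4] addr=0x1af blk=26 s=2: L1-HIT | VC [22]
  [5] addr=0x94 blk=9 s=1: L1-HIT | VC [22]
  [6] addr=0x16f blk=22 s=2: VC-HIT | VC [26]
  [7] addr=0x97 blk=9 s=1: L1-HIT | VC [26]
  [8] addr=0x54 blk=5 s=1: MISS | VC [26, 9]
  [9] addr=0x99 blk=9 s=1: VC-HIT | VC [26, 5]
  [10] addr=0x5c blk=5 s=1: VC-HIT | VC [26, 9]

OUTCOME = L1-HIT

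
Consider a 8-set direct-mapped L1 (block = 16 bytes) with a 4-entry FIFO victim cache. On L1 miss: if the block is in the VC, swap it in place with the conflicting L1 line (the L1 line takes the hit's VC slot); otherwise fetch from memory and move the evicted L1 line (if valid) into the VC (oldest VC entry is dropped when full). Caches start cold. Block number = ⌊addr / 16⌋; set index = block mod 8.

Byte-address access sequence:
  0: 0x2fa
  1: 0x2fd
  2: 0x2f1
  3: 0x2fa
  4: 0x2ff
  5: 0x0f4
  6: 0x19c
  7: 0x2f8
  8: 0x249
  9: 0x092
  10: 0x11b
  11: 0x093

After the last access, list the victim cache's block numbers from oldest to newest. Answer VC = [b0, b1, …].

VC = [15, 25, 17]

#0 0x2fa→b47/s7 MISS; vc=[]
#1 0x2fd→b47/s7 L1-HIT; vc=[]
#2 0x2f1→b47/s7 L1-HIT; vc=[]
#3 0x2fa→b47/s7 L1-HIT; vc=[]
#4 0x2ff→b47/s7 L1-HIT; vc=[]
#5 0xf4→b15/s7 MISS; vc=[47]
#6 0x19c→b25/s1 MISS; vc=[47]
#7 0x2f8→b47/s7 VC-HIT; vc=[15]
#8 0x249→b36/s4 MISS; vc=[15]
#9 0x92→b9/s1 MISS; vc=[15,25]
#10 0x11b→b17/s1 MISS; vc=[15,25,9]
#11 0x93→b9/s1 VC-HIT; vc=[15,25,17]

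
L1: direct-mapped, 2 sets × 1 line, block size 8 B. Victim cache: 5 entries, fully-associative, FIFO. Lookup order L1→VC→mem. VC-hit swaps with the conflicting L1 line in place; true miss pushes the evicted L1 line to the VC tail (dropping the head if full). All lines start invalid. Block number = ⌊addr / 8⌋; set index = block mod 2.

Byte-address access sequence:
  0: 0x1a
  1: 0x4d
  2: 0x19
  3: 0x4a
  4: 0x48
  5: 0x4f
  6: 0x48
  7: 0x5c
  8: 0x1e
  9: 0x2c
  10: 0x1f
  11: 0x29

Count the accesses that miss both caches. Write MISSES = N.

MISSES = 4

  [0] addr=0x1a blk=3 s=1: MISS | VC []
  [1] addr=0x4d blk=9 s=1: MISS | VC [3]
  [2] addr=0x19 blk=3 s=1: VC-HIT | VC [9]
  [3] addr=0x4a blk=9 s=1: VC-HIT | VC [3]
  [4] addr=0x48 blk=9 s=1: L1-HIT | VC [3]
  [5] addr=0x4f blk=9 s=1: L1-HIT | VC [3]
  [6] addr=0x48 blk=9 s=1: L1-HIT | VC [3]
  [7] addr=0x5c blk=11 s=1: MISS | VC [3, 9]
  [8] addr=0x1e blk=3 s=1: VC-HIT | VC [11, 9]
  [9] addr=0x2c blk=5 s=1: MISS | VC [11, 9, 3]
  [10] addr=0x1f blk=3 s=1: VC-HIT | VC [11, 9, 5]
  [11] addr=0x29 blk=5 s=1: VC-HIT | VC [11, 9, 3]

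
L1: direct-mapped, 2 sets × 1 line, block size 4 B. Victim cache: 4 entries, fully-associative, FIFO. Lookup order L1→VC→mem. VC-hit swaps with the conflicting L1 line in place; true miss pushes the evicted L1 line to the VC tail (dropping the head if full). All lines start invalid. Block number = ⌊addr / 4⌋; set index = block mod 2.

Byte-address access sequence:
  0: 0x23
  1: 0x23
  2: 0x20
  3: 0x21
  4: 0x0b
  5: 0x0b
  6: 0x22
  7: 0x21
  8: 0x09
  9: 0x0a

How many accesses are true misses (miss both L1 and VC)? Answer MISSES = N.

MISSES = 2

#0 0x23→b8/s0 MISS; vc=[]
#1 0x23→b8/s0 L1-HIT; vc=[]
#2 0x20→b8/s0 L1-HIT; vc=[]
#3 0x21→b8/s0 L1-HIT; vc=[]
#4 0xb→b2/s0 MISS; vc=[8]
#5 0xb→b2/s0 L1-HIT; vc=[8]
#6 0x22→b8/s0 VC-HIT; vc=[2]
#7 0x21→b8/s0 L1-HIT; vc=[2]
#8 0x9→b2/s0 VC-HIT; vc=[8]
#9 0xa→b2/s0 L1-HIT; vc=[8]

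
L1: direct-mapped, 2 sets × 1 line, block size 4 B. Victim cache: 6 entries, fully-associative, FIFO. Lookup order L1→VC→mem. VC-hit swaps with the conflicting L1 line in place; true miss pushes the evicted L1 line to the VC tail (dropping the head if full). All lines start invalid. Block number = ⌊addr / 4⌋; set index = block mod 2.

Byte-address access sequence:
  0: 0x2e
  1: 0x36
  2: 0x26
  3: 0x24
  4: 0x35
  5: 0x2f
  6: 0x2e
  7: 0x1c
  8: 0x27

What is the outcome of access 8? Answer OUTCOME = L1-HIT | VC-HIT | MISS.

#0 0x2e→b11/s1 MISS; vc=[]
#1 0x36→b13/s1 MISS; vc=[11]
#2 0x26→b9/s1 MISS; vc=[11,13]
#3 0x24→b9/s1 L1-HIT; vc=[11,13]
#4 0x35→b13/s1 VC-HIT; vc=[11,9]
#5 0x2f→b11/s1 VC-HIT; vc=[13,9]
#6 0x2e→b11/s1 L1-HIT; vc=[13,9]
#7 0x1c→b7/s1 MISS; vc=[13,9,11]
#8 0x27→b9/s1 VC-HIT; vc=[13,7,11]

OUTCOME = VC-HIT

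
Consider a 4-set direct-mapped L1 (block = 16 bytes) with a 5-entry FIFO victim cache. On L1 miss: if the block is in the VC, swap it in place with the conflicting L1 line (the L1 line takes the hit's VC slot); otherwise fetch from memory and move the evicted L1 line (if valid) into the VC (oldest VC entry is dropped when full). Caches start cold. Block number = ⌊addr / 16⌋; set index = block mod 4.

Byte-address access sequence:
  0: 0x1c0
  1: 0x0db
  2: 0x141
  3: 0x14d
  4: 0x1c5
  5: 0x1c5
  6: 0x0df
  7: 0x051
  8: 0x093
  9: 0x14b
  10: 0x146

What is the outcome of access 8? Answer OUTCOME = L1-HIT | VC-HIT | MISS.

OUTCOME = MISS

  [0] addr=0x1c0 blk=28 s=0: MISS | VC []
  [1] addr=0xdb blk=13 s=1: MISS | VC []
  [2] addr=0x141 blk=20 s=0: MISS | VC [28]
  [3] addr=0x14d blk=20 s=0: L1-HIT | VC [28]
  [4] addr=0x1c5 blk=28 s=0: VC-HIT | VC [20]
  [5] addr=0x1c5 blk=28 s=0: L1-HIT | VC [20]
  [6] addr=0xdf blk=13 s=1: L1-HIT | VC [20]
  [7] addr=0x51 blk=5 s=1: MISS | VC [20, 13]
  [8] addr=0x93 blk=9 s=1: MISS | VC [20, 13, 5]
  [9] addr=0x14b blk=20 s=0: VC-HIT | VC [28, 13, 5]
  [10] addr=0x146 blk=20 s=0: L1-HIT | VC [28, 13, 5]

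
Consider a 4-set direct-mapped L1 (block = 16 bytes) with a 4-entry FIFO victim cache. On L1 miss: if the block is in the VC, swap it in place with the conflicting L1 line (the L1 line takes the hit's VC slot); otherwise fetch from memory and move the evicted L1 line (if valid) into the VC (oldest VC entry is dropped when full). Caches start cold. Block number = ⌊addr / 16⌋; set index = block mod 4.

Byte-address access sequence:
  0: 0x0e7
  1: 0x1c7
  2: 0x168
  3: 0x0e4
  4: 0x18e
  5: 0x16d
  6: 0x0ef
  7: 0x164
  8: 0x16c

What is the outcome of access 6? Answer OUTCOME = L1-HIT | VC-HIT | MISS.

0: 0xe7 (blk 14, set 2) → MISS  vc=[]
1: 0x1c7 (blk 28, set 0) → MISS  vc=[]
2: 0x168 (blk 22, set 2) → MISS  vc=[14]
3: 0xe4 (blk 14, set 2) → VC-HIT  vc=[22]
4: 0x18e (blk 24, set 0) → MISS  vc=[22, 28]
5: 0x16d (blk 22, set 2) → VC-HIT  vc=[14, 28]
6: 0xef (blk 14, set 2) → VC-HIT  vc=[22, 28]
7: 0x164 (blk 22, set 2) → VC-HIT  vc=[14, 28]
8: 0x16c (blk 22, set 2) → L1-HIT  vc=[14, 28]

OUTCOME = VC-HIT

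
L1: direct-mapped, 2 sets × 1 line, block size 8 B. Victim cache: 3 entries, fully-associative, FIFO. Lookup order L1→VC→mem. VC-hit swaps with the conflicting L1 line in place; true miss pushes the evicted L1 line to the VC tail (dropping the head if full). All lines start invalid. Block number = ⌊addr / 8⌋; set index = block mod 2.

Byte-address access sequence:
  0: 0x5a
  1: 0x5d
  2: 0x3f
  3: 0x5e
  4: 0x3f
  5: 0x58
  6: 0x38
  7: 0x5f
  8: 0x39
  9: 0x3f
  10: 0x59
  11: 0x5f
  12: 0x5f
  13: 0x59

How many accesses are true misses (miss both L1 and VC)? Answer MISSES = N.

#0 0x5a→b11/s1 MISS; vc=[]
#1 0x5d→b11/s1 L1-HIT; vc=[]
#2 0x3f→b7/s1 MISS; vc=[11]
#3 0x5e→b11/s1 VC-HIT; vc=[7]
#4 0x3f→b7/s1 VC-HIT; vc=[11]
#5 0x58→b11/s1 VC-HIT; vc=[7]
#6 0x38→b7/s1 VC-HIT; vc=[11]
#7 0x5f→b11/s1 VC-HIT; vc=[7]
#8 0x39→b7/s1 VC-HIT; vc=[11]
#9 0x3f→b7/s1 L1-HIT; vc=[11]
#10 0x59→b11/s1 VC-HIT; vc=[7]
#11 0x5f→b11/s1 L1-HIT; vc=[7]
#12 0x5f→b11/s1 L1-HIT; vc=[7]
#13 0x59→b11/s1 L1-HIT; vc=[7]

MISSES = 2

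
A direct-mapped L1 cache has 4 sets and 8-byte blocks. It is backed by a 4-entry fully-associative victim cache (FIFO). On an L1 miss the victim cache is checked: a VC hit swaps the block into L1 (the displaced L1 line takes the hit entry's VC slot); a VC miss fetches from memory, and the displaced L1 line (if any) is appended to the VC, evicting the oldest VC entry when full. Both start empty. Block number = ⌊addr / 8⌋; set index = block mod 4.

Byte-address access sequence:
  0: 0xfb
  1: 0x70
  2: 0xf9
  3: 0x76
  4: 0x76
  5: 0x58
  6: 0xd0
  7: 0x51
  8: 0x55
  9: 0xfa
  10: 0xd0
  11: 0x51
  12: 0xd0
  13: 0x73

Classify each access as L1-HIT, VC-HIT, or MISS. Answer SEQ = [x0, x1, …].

  [0] addr=0xfb blk=31 s=3: MISS | VC []
  [1] addr=0x70 blk=14 s=2: MISS | VC []
  [2] addr=0xf9 blk=31 s=3: L1-HIT | VC []
  [3] addr=0x76 blk=14 s=2: L1-HIT | VC []
  [4] addr=0x76 blk=14 s=2: L1-HIT | VC []
  [5] addr=0x58 blk=11 s=3: MISS | VC [31]
  [6] addr=0xd0 blk=26 s=2: MISS | VC [31, 14]
  [7] addr=0x51 blk=10 s=2: MISS | VC [31, 14, 26]
  [8] addr=0x55 blk=10 s=2: L1-HIT | VC [31, 14, 26]
  [9] addr=0xfa blk=31 s=3: VC-HIT | VC [11, 14, 26]
  [10] addr=0xd0 blk=26 s=2: VC-HIT | VC [11, 14, 10]
  [11] addr=0x51 blk=10 s=2: VC-HIT | VC [11, 14, 26]
  [12] addr=0xd0 blk=26 s=2: VC-HIT | VC [11, 14, 10]
  [13] addr=0x73 blk=14 s=2: VC-HIT | VC [11, 26, 10]

SEQ = [MISS, MISS, L1-HIT, L1-HIT, L1-HIT, MISS, MISS, MISS, L1-HIT, VC-HIT, VC-HIT, VC-HIT, VC-HIT, VC-HIT]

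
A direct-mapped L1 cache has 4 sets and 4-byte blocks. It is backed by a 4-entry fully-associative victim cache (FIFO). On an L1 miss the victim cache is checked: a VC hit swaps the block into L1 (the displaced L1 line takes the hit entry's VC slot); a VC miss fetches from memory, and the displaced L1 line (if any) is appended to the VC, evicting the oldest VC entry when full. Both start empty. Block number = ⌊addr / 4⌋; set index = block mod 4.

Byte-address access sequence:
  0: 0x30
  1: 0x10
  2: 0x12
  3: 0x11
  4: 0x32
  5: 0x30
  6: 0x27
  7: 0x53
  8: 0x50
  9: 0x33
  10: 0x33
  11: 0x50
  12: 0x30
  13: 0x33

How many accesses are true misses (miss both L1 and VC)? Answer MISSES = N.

MISSES = 4

0: 0x30 (blk 12, set 0) → MISS  vc=[]
1: 0x10 (blk 4, set 0) → MISS  vc=[12]
2: 0x12 (blk 4, set 0) → L1-HIT  vc=[12]
3: 0x11 (blk 4, set 0) → L1-HIT  vc=[12]
4: 0x32 (blk 12, set 0) → VC-HIT  vc=[4]
5: 0x30 (blk 12, set 0) → L1-HIT  vc=[4]
6: 0x27 (blk 9, set 1) → MISS  vc=[4]
7: 0x53 (blk 20, set 0) → MISS  vc=[4, 12]
8: 0x50 (blk 20, set 0) → L1-HIT  vc=[4, 12]
9: 0x33 (blk 12, set 0) → VC-HIT  vc=[4, 20]
10: 0x33 (blk 12, set 0) → L1-HIT  vc=[4, 20]
11: 0x50 (blk 20, set 0) → VC-HIT  vc=[4, 12]
12: 0x30 (blk 12, set 0) → VC-HIT  vc=[4, 20]
13: 0x33 (blk 12, set 0) → L1-HIT  vc=[4, 20]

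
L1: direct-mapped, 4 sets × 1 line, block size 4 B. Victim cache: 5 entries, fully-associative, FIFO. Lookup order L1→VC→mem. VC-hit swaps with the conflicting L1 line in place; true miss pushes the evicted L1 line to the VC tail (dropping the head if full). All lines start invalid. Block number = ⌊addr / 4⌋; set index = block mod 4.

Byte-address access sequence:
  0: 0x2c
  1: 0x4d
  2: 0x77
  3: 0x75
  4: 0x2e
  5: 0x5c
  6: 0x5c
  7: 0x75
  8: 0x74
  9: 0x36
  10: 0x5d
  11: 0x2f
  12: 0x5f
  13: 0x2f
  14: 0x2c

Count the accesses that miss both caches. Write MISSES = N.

MISSES = 5

0: 0x2c (blk 11, set 3) → MISS  vc=[]
1: 0x4d (blk 19, set 3) → MISS  vc=[11]
2: 0x77 (blk 29, set 1) → MISS  vc=[11]
3: 0x75 (blk 29, set 1) → L1-HIT  vc=[11]
4: 0x2e (blk 11, set 3) → VC-HIT  vc=[19]
5: 0x5c (blk 23, set 3) → MISS  vc=[19, 11]
6: 0x5c (blk 23, set 3) → L1-HIT  vc=[19, 11]
7: 0x75 (blk 29, set 1) → L1-HIT  vc=[19, 11]
8: 0x74 (blk 29, set 1) → L1-HIT  vc=[19, 11]
9: 0x36 (blk 13, set 1) → MISS  vc=[19, 11, 29]
10: 0x5d (blk 23, set 3) → L1-HIT  vc=[19, 11, 29]
11: 0x2f (blk 11, set 3) → VC-HIT  vc=[19, 23, 29]
12: 0x5f (blk 23, set 3) → VC-HIT  vc=[19, 11, 29]
13: 0x2f (blk 11, set 3) → VC-HIT  vc=[19, 23, 29]
14: 0x2c (blk 11, set 3) → L1-HIT  vc=[19, 23, 29]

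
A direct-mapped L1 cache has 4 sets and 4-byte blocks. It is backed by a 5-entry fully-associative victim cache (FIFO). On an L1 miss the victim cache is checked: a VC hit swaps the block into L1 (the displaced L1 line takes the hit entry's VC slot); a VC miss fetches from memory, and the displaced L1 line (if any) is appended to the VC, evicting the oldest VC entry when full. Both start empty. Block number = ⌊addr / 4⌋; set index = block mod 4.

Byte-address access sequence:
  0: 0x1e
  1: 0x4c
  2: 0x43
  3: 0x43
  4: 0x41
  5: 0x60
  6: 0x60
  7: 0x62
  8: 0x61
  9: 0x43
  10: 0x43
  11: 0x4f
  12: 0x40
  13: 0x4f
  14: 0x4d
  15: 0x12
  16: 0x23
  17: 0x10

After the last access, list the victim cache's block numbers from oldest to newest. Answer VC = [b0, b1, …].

0: 0x1e (blk 7, set 3) → MISS  vc=[]
1: 0x4c (blk 19, set 3) → MISS  vc=[7]
2: 0x43 (blk 16, set 0) → MISS  vc=[7]
3: 0x43 (blk 16, set 0) → L1-HIT  vc=[7]
4: 0x41 (blk 16, set 0) → L1-HIT  vc=[7]
5: 0x60 (blk 24, set 0) → MISS  vc=[7, 16]
6: 0x60 (blk 24, set 0) → L1-HIT  vc=[7, 16]
7: 0x62 (blk 24, set 0) → L1-HIT  vc=[7, 16]
8: 0x61 (blk 24, set 0) → L1-HIT  vc=[7, 16]
9: 0x43 (blk 16, set 0) → VC-HIT  vc=[7, 24]
10: 0x43 (blk 16, set 0) → L1-HIT  vc=[7, 24]
11: 0x4f (blk 19, set 3) → L1-HIT  vc=[7, 24]
12: 0x40 (blk 16, set 0) → L1-HIT  vc=[7, 24]
13: 0x4f (blk 19, set 3) → L1-HIT  vc=[7, 24]
14: 0x4d (blk 19, set 3) → L1-HIT  vc=[7, 24]
15: 0x12 (blk 4, set 0) → MISS  vc=[7, 24, 16]
16: 0x23 (blk 8, set 0) → MISS  vc=[7, 24, 16, 4]
17: 0x10 (blk 4, set 0) → VC-HIT  vc=[7, 24, 16, 8]

VC = [7, 24, 16, 8]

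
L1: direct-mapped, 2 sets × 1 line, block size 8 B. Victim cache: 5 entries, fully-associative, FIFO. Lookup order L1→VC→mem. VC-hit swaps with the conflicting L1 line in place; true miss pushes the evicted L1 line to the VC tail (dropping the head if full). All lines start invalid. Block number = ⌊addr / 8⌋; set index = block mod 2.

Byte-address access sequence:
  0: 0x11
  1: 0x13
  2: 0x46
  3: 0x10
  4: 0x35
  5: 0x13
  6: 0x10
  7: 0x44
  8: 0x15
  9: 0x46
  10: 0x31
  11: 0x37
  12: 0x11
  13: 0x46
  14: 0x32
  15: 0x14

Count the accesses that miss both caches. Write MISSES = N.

#0 0x11→b2/s0 MISS; vc=[]
#1 0x13→b2/s0 L1-HIT; vc=[]
#2 0x46→b8/s0 MISS; vc=[2]
#3 0x10→b2/s0 VC-HIT; vc=[8]
#4 0x35→b6/s0 MISS; vc=[8,2]
#5 0x13→b2/s0 VC-HIT; vc=[8,6]
#6 0x10→b2/s0 L1-HIT; vc=[8,6]
#7 0x44→b8/s0 VC-HIT; vc=[2,6]
#8 0x15→b2/s0 VC-HIT; vc=[8,6]
#9 0x46→b8/s0 VC-HIT; vc=[2,6]
#10 0x31→b6/s0 VC-HIT; vc=[2,8]
#11 0x37→b6/s0 L1-HIT; vc=[2,8]
#12 0x11→b2/s0 VC-HIT; vc=[6,8]
#13 0x46→b8/s0 VC-HIT; vc=[6,2]
#14 0x32→b6/s0 VC-HIT; vc=[8,2]
#15 0x14→b2/s0 VC-HIT; vc=[8,6]

MISSES = 3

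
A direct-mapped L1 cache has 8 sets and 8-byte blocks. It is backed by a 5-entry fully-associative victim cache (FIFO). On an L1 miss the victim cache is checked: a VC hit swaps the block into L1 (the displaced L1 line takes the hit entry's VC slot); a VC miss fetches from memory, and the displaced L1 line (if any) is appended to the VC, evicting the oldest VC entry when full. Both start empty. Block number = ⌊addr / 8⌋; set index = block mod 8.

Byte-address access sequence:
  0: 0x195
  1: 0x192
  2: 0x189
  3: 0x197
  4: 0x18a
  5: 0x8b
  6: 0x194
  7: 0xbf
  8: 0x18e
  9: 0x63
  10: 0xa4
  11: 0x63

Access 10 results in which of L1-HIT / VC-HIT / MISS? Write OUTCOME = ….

  [0] addr=0x195 blk=50 s=2: MISS | VC []
  [1] addr=0x192 blk=50 s=2: L1-HIT | VC []
  [2] addr=0x189 blk=49 s=1: MISS | VC []
  [3] addr=0x197 blk=50 s=2: L1-HIT | VC []
  [4] addr=0x18a blk=49 s=1: L1-HIT | VC []
  [5] addr=0x8b blk=17 s=1: MISS | VC [49]
  [6] addr=0x194 blk=50 s=2: L1-HIT | VC [49]
  [7] addr=0xbf blk=23 s=7: MISS | VC [49]
  [8] addr=0x18e blk=49 s=1: VC-HIT | VC [17]
  [9] addr=0x63 blk=12 s=4: MISS | VC [17]
  [10] addr=0xa4 blk=20 s=4: MISS | VC [17, 12]
  [11] addr=0x63 blk=12 s=4: VC-HIT | VC [17, 20]

OUTCOME = MISS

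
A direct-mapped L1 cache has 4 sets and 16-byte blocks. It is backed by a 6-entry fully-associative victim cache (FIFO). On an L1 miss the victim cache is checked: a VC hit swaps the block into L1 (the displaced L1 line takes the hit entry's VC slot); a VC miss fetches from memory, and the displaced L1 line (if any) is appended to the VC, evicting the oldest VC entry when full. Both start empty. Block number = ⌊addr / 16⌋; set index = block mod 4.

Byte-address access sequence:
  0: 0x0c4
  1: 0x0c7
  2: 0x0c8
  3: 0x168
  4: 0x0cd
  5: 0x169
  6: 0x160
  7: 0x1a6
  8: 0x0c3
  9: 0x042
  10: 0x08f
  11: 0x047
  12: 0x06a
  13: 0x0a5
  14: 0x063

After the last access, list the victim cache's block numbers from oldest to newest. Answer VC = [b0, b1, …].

VC = [22, 12, 8, 26, 10]

  [0] addr=0xc4 blk=12 s=0: MISS | VC []
  [1] addr=0xc7 blk=12 s=0: L1-HIT | VC []
  [2] addr=0xc8 blk=12 s=0: L1-HIT | VC []
  [3] addr=0x168 blk=22 s=2: MISS | VC []
  [4] addr=0xcd blk=12 s=0: L1-HIT | VC []
  [5] addr=0x169 blk=22 s=2: L1-HIT | VC []
  [6] addr=0x160 blk=22 s=2: L1-HIT | VC []
  [7] addr=0x1a6 blk=26 s=2: MISS | VC [22]
  [8] addr=0xc3 blk=12 s=0: L1-HIT | VC [22]
  [9] addr=0x42 blk=4 s=0: MISS | VC [22, 12]
  [10] addr=0x8f blk=8 s=0: MISS | VC [22, 12, 4]
  [11] addr=0x47 blk=4 s=0: VC-HIT | VC [22, 12, 8]
  [12] addr=0x6a blk=6 s=2: MISS | VC [22, 12, 8, 26]
  [13] addr=0xa5 blk=10 s=2: MISS | VC [22, 12, 8, 26, 6]
  [14] addr=0x63 blk=6 s=2: VC-HIT | VC [22, 12, 8, 26, 10]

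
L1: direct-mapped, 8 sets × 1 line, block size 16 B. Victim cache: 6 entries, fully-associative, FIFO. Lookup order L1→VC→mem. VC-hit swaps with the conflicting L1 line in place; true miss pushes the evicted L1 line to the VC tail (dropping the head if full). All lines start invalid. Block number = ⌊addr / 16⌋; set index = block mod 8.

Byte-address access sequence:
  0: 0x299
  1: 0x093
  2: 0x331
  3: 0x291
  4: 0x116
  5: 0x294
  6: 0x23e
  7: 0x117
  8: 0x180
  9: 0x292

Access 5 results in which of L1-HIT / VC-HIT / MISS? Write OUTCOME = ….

0: 0x299 (blk 41, set 1) → MISS  vc=[]
1: 0x93 (blk 9, set 1) → MISS  vc=[41]
2: 0x331 (blk 51, set 3) → MISS  vc=[41]
3: 0x291 (blk 41, set 1) → VC-HIT  vc=[9]
4: 0x116 (blk 17, set 1) → MISS  vc=[9, 41]
5: 0x294 (blk 41, set 1) → VC-HIT  vc=[9, 17]
6: 0x23e (blk 35, set 3) → MISS  vc=[9, 17, 51]
7: 0x117 (blk 17, set 1) → VC-HIT  vc=[9, 41, 51]
8: 0x180 (blk 24, set 0) → MISS  vc=[9, 41, 51]
9: 0x292 (blk 41, set 1) → VC-HIT  vc=[9, 17, 51]

OUTCOME = VC-HIT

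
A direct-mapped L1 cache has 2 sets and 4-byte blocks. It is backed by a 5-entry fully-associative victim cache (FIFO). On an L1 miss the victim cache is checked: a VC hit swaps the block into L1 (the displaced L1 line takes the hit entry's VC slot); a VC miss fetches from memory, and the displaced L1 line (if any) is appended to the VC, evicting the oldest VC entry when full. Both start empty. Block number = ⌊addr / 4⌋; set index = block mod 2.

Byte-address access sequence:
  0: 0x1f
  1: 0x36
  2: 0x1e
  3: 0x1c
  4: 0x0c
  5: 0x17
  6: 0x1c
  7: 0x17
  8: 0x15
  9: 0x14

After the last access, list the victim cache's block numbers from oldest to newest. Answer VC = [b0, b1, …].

  [0] addr=0x1f blk=7 s=1: MISS | VC []
  [1] addr=0x36 blk=13 s=1: MISS | VC [7]
  [2] addr=0x1e blk=7 s=1: VC-HIT | VC [13]
  [3] addr=0x1c blk=7 s=1: L1-HIT | VC [13]
  [4] addr=0xc blk=3 s=1: MISS | VC [13, 7]
  [5] addr=0x17 blk=5 s=1: MISS | VC [13, 7, 3]
  [6] addr=0x1c blk=7 s=1: VC-HIT | VC [13, 5, 3]
  [7] addr=0x17 blk=5 s=1: VC-HIT | VC [13, 7, 3]
  [8] addr=0x15 blk=5 s=1: L1-HIT | VC [13, 7, 3]
  [9] addr=0x14 blk=5 s=1: L1-HIT | VC [13, 7, 3]

VC = [13, 7, 3]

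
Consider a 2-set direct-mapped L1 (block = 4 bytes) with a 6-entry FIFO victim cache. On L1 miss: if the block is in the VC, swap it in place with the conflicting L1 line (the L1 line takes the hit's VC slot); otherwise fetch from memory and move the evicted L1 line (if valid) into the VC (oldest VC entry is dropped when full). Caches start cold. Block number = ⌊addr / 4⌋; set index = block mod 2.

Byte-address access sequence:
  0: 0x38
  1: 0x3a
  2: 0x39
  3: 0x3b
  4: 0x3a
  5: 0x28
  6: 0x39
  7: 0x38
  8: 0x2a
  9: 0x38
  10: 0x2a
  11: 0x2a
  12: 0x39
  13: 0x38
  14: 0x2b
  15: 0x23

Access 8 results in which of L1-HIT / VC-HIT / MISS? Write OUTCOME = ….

  [0] addr=0x38 blk=14 s=0: MISS | VC []
  [1] addr=0x3a blk=14 s=0: L1-HIT | VC []
  [2] addr=0x39 blk=14 s=0: L1-HIT | VC []
  [3] addr=0x3b blk=14 s=0: L1-HIT | VC []
  [4] addr=0x3a blk=14 s=0: L1-HIT | VC []
  [5] addr=0x28 blk=10 s=0: MISS | VC [14]
  [6] addr=0x39 blk=14 s=0: VC-HIT | VC [10]
  [7] addr=0x38 blk=14 s=0: L1-HIT | VC [10]
  [8] addr=0x2a blk=10 s=0: VC-HIT | VC [14]
  [9] addr=0x38 blk=14 s=0: VC-HIT | VC [10]
  [10] addr=0x2a blk=10 s=0: VC-HIT | VC [14]
  [11] addr=0x2a blk=10 s=0: L1-HIT | VC [14]
  [12] addr=0x39 blk=14 s=0: VC-HIT | VC [10]
  [13] addr=0x38 blk=14 s=0: L1-HIT | VC [10]
  [14] addr=0x2b blk=10 s=0: VC-HIT | VC [14]
  [15] addr=0x23 blk=8 s=0: MISS | VC [14, 10]

OUTCOME = VC-HIT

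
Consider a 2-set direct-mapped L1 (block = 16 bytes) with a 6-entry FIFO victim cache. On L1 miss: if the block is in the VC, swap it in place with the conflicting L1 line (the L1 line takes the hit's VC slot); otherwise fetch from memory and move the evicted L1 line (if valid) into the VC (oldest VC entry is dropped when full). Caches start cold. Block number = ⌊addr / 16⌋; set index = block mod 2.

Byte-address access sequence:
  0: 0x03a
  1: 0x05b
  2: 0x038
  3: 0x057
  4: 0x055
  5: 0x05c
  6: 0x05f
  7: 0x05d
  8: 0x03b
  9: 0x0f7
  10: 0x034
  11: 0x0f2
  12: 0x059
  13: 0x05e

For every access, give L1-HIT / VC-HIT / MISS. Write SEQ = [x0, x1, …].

SEQ = [MISS, MISS, VC-HIT, VC-HIT, L1-HIT, L1-HIT, L1-HIT, L1-HIT, VC-HIT, MISS, VC-HIT, VC-HIT, VC-HIT, L1-HIT]

0: 0x3a (blk 3, set 1) → MISS  vc=[]
1: 0x5b (blk 5, set 1) → MISS  vc=[3]
2: 0x38 (blk 3, set 1) → VC-HIT  vc=[5]
3: 0x57 (blk 5, set 1) → VC-HIT  vc=[3]
4: 0x55 (blk 5, set 1) → L1-HIT  vc=[3]
5: 0x5c (blk 5, set 1) → L1-HIT  vc=[3]
6: 0x5f (blk 5, set 1) → L1-HIT  vc=[3]
7: 0x5d (blk 5, set 1) → L1-HIT  vc=[3]
8: 0x3b (blk 3, set 1) → VC-HIT  vc=[5]
9: 0xf7 (blk 15, set 1) → MISS  vc=[5, 3]
10: 0x34 (blk 3, set 1) → VC-HIT  vc=[5, 15]
11: 0xf2 (blk 15, set 1) → VC-HIT  vc=[5, 3]
12: 0x59 (blk 5, set 1) → VC-HIT  vc=[15, 3]
13: 0x5e (blk 5, set 1) → L1-HIT  vc=[15, 3]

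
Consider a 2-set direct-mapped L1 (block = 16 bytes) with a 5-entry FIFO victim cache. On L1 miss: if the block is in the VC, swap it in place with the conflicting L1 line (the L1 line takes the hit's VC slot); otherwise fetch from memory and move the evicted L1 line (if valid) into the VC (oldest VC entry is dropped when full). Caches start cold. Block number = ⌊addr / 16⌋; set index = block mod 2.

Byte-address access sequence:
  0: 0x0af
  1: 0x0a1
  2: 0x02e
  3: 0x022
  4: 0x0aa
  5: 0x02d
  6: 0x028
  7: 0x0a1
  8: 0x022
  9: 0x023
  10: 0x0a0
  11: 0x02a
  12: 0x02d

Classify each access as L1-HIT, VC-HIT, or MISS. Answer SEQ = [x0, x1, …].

SEQ = [MISS, L1-HIT, MISS, L1-HIT, VC-HIT, VC-HIT, L1-HIT, VC-HIT, VC-HIT, L1-HIT, VC-HIT, VC-HIT, L1-HIT]

#0 0xaf→b10/s0 MISS; vc=[]
#1 0xa1→b10/s0 L1-HIT; vc=[]
#2 0x2e→b2/s0 MISS; vc=[10]
#3 0x22→b2/s0 L1-HIT; vc=[10]
#4 0xaa→b10/s0 VC-HIT; vc=[2]
#5 0x2d→b2/s0 VC-HIT; vc=[10]
#6 0x28→b2/s0 L1-HIT; vc=[10]
#7 0xa1→b10/s0 VC-HIT; vc=[2]
#8 0x22→b2/s0 VC-HIT; vc=[10]
#9 0x23→b2/s0 L1-HIT; vc=[10]
#10 0xa0→b10/s0 VC-HIT; vc=[2]
#11 0x2a→b2/s0 VC-HIT; vc=[10]
#12 0x2d→b2/s0 L1-HIT; vc=[10]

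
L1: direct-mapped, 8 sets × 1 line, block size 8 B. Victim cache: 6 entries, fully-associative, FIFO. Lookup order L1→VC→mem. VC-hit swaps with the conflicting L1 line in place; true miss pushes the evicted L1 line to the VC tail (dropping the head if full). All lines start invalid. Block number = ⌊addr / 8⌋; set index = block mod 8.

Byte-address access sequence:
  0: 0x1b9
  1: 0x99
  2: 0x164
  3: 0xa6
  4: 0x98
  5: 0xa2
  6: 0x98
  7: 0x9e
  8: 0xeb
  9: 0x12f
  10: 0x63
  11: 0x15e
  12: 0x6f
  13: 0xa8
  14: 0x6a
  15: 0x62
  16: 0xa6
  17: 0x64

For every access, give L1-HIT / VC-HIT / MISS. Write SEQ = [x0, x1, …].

SEQ = [MISS, MISS, MISS, MISS, L1-HIT, L1-HIT, L1-HIT, L1-HIT, MISS, MISS, MISS, MISS, MISS, MISS, VC-HIT, L1-HIT, VC-HIT, VC-HIT]

#0 0x1b9→b55/s7 MISS; vc=[]
#1 0x99→b19/s3 MISS; vc=[]
#2 0x164→b44/s4 MISS; vc=[]
#3 0xa6→b20/s4 MISS; vc=[44]
#4 0x98→b19/s3 L1-HIT; vc=[44]
#5 0xa2→b20/s4 L1-HIT; vc=[44]
#6 0x98→b19/s3 L1-HIT; vc=[44]
#7 0x9e→b19/s3 L1-HIT; vc=[44]
#8 0xeb→b29/s5 MISS; vc=[44]
#9 0x12f→b37/s5 MISS; vc=[44,29]
#10 0x63→b12/s4 MISS; vc=[44,29,20]
#11 0x15e→b43/s3 MISS; vc=[44,29,20,19]
#12 0x6f→b13/s5 MISS; vc=[44,29,20,19,37]
#13 0xa8→b21/s5 MISS; vc=[44,29,20,19,37,13]
#14 0x6a→b13/s5 VC-HIT; vc=[44,29,20,19,37,21]
#15 0x62→b12/s4 L1-HIT; vc=[44,29,20,19,37,21]
#16 0xa6→b20/s4 VC-HIT; vc=[44,29,12,19,37,21]
#17 0x64→b12/s4 VC-HIT; vc=[44,29,20,19,37,21]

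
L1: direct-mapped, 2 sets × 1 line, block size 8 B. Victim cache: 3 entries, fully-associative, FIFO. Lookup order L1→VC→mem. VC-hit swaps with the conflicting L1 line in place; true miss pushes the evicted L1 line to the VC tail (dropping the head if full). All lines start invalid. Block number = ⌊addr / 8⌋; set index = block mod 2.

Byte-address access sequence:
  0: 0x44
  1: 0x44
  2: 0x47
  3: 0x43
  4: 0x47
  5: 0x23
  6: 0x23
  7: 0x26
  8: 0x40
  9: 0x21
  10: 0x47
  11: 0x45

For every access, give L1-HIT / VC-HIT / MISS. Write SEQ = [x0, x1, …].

SEQ = [MISS, L1-HIT, L1-HIT, L1-HIT, L1-HIT, MISS, L1-HIT, L1-HIT, VC-HIT, VC-HIT, VC-HIT, L1-HIT]

  [0] addr=0x44 blk=8 s=0: MISS | VC []
  [1] addr=0x44 blk=8 s=0: L1-HIT | VC []
  [2] addr=0x47 blk=8 s=0: L1-HIT | VC []
  [3] addr=0x43 blk=8 s=0: L1-HIT | VC []
  [4] addr=0x47 blk=8 s=0: L1-HIT | VC []
  [5] addr=0x23 blk=4 s=0: MISS | VC [8]
  [6] addr=0x23 blk=4 s=0: L1-HIT | VC [8]
  [7] addr=0x26 blk=4 s=0: L1-HIT | VC [8]
  [8] addr=0x40 blk=8 s=0: VC-HIT | VC [4]
  [9] addr=0x21 blk=4 s=0: VC-HIT | VC [8]
  [10] addr=0x47 blk=8 s=0: VC-HIT | VC [4]
  [11] addr=0x45 blk=8 s=0: L1-HIT | VC [4]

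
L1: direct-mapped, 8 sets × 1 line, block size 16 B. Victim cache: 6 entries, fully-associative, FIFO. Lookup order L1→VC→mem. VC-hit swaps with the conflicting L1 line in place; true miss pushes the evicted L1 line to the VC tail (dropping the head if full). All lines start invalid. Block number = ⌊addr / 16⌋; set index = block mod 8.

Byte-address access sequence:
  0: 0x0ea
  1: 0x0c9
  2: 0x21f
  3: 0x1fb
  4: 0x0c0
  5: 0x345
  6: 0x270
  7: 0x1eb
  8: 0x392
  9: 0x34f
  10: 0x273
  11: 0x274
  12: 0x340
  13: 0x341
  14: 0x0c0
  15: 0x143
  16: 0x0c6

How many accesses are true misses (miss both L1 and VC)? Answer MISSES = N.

MISSES = 9

#0 0xea→b14/s6 MISS; vc=[]
#1 0xc9→b12/s4 MISS; vc=[]
#2 0x21f→b33/s1 MISS; vc=[]
#3 0x1fb→b31/s7 MISS; vc=[]
#4 0xc0→b12/s4 L1-HIT; vc=[]
#5 0x345→b52/s4 MISS; vc=[12]
#6 0x270→b39/s7 MISS; vc=[12,31]
#7 0x1eb→b30/s6 MISS; vc=[12,31,14]
#8 0x392→b57/s1 MISS; vc=[12,31,14,33]
#9 0x34f→b52/s4 L1-HIT; vc=[12,31,14,33]
#10 0x273→b39/s7 L1-HIT; vc=[12,31,14,33]
#11 0x274→b39/s7 L1-HIT; vc=[12,31,14,33]
#12 0x340→b52/s4 L1-HIT; vc=[12,31,14,33]
#13 0x341→b52/s4 L1-HIT; vc=[12,31,14,33]
#14 0xc0→b12/s4 VC-HIT; vc=[52,31,14,33]
#15 0x143→b20/s4 MISS; vc=[52,31,14,33,12]
#16 0xc6→b12/s4 VC-HIT; vc=[52,31,14,33,20]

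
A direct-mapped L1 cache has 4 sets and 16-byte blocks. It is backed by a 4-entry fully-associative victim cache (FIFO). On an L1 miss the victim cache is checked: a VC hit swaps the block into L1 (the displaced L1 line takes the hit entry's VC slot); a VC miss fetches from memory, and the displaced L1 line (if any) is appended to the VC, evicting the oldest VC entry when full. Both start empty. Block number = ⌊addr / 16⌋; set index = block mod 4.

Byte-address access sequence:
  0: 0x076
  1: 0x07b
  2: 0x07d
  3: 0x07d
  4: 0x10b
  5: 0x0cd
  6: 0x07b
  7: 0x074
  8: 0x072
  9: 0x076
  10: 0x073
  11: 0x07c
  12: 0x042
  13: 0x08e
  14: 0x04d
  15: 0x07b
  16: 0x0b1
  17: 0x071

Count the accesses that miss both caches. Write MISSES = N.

MISSES = 6

  [0] addr=0x76 blk=7 s=3: MISS | VC []
  [1] addr=0x7b blk=7 s=3: L1-HIT | VC []
  [2] addr=0x7d blk=7 s=3: L1-HIT | VC []
  [3] addr=0x7d blk=7 s=3: L1-HIT | VC []
  [4] addr=0x10b blk=16 s=0: MISS | VC []
  [5] addr=0xcd blk=12 s=0: MISS | VC [16]
  [6] addr=0x7b blk=7 s=3: L1-HIT | VC [16]
  [7] addr=0x74 blk=7 s=3: L1-HIT | VC [16]
  [8] addr=0x72 blk=7 s=3: L1-HIT | VC [16]
  [9] addr=0x76 blk=7 s=3: L1-HIT | VC [16]
  [10] addr=0x73 blk=7 s=3: L1-HIT | VC [16]
  [11] addr=0x7c blk=7 s=3: L1-HIT | VC [16]
  [12] addr=0x42 blk=4 s=0: MISS | VC [16, 12]
  [13] addr=0x8e blk=8 s=0: MISS | VC [16, 12, 4]
  [14] addr=0x4d blk=4 s=0: VC-HIT | VC [16, 12, 8]
  [15] addr=0x7b blk=7 s=3: L1-HIT | VC [16, 12, 8]
  [16] addr=0xb1 blk=11 s=3: MISS | VC [16, 12, 8, 7]
  [17] addr=0x71 blk=7 s=3: VC-HIT | VC [16, 12, 8, 11]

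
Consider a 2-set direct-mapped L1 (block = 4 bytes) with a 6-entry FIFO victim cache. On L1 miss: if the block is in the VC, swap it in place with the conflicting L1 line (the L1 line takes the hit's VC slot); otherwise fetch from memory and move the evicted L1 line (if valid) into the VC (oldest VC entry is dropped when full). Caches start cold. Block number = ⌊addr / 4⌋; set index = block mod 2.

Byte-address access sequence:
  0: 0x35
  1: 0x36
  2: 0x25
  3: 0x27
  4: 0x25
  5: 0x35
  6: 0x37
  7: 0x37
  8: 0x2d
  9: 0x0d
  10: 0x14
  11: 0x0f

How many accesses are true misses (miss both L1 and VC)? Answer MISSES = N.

MISSES = 5

#0 0x35→b13/s1 MISS; vc=[]
#1 0x36→b13/s1 L1-HIT; vc=[]
#2 0x25→b9/s1 MISS; vc=[13]
#3 0x27→b9/s1 L1-HIT; vc=[13]
#4 0x25→b9/s1 L1-HIT; vc=[13]
#5 0x35→b13/s1 VC-HIT; vc=[9]
#6 0x37→b13/s1 L1-HIT; vc=[9]
#7 0x37→b13/s1 L1-HIT; vc=[9]
#8 0x2d→b11/s1 MISS; vc=[9,13]
#9 0xd→b3/s1 MISS; vc=[9,13,11]
#10 0x14→b5/s1 MISS; vc=[9,13,11,3]
#11 0xf→b3/s1 VC-HIT; vc=[9,13,11,5]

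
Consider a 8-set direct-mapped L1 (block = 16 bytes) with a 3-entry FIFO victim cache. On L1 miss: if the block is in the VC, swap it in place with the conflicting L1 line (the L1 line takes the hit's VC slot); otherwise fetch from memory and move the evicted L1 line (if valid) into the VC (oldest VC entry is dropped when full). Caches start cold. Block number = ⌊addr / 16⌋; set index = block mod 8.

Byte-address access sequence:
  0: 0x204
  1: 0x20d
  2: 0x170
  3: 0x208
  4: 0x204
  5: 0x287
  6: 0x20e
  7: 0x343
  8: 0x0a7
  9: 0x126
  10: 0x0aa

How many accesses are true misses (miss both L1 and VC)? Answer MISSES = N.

MISSES = 6

#0 0x204→b32/s0 MISS; vc=[]
#1 0x20d→b32/s0 L1-HIT; vc=[]
#2 0x170→b23/s7 MISS; vc=[]
#3 0x208→b32/s0 L1-HIT; vc=[]
#4 0x204→b32/s0 L1-HIT; vc=[]
#5 0x287→b40/s0 MISS; vc=[32]
#6 0x20e→b32/s0 VC-HIT; vc=[40]
#7 0x343→b52/s4 MISS; vc=[40]
#8 0xa7→b10/s2 MISS; vc=[40]
#9 0x126→b18/s2 MISS; vc=[40,10]
#10 0xaa→b10/s2 VC-HIT; vc=[40,18]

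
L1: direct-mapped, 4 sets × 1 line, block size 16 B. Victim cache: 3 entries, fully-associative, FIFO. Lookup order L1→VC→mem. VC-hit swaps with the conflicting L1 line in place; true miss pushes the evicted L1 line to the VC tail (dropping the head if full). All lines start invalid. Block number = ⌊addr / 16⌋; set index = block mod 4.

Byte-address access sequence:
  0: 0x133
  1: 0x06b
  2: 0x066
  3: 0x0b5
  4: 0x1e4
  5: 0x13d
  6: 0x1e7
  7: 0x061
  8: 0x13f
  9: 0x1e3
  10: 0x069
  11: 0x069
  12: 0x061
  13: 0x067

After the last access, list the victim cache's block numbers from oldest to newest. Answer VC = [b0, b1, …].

#0 0x133→b19/s3 MISS; vc=[]
#1 0x6b→b6/s2 MISS; vc=[]
#2 0x66→b6/s2 L1-HIT; vc=[]
#3 0xb5→b11/s3 MISS; vc=[19]
#4 0x1e4→b30/s2 MISS; vc=[19,6]
#5 0x13d→b19/s3 VC-HIT; vc=[11,6]
#6 0x1e7→b30/s2 L1-HIT; vc=[11,6]
#7 0x61→b6/s2 VC-HIT; vc=[11,30]
#8 0x13f→b19/s3 L1-HIT; vc=[11,30]
#9 0x1e3→b30/s2 VC-HIT; vc=[11,6]
#10 0x69→b6/s2 VC-HIT; vc=[11,30]
#11 0x69→b6/s2 L1-HIT; vc=[11,30]
#12 0x61→b6/s2 L1-HIT; vc=[11,30]
#13 0x67→b6/s2 L1-HIT; vc=[11,30]

VC = [11, 30]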